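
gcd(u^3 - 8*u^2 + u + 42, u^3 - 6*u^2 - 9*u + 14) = u^2 - 5*u - 14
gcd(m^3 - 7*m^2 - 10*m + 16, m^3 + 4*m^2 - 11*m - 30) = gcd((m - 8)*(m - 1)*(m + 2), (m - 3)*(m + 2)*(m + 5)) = m + 2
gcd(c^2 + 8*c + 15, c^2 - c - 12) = c + 3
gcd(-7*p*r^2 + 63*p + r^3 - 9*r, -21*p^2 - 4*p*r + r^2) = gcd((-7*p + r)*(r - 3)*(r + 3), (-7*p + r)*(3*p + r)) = 7*p - r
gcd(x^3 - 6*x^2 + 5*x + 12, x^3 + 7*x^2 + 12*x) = 1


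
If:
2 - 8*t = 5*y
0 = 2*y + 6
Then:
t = 17/8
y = -3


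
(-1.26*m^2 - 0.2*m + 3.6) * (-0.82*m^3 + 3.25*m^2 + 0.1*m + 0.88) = 1.0332*m^5 - 3.931*m^4 - 3.728*m^3 + 10.5712*m^2 + 0.184*m + 3.168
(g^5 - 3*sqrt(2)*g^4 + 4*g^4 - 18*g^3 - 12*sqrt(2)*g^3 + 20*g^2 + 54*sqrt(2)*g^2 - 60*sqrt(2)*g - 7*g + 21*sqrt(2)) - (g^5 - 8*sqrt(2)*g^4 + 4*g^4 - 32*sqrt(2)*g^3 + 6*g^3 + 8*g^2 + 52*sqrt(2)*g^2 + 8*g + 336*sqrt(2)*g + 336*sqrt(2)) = 5*sqrt(2)*g^4 - 24*g^3 + 20*sqrt(2)*g^3 + 2*sqrt(2)*g^2 + 12*g^2 - 396*sqrt(2)*g - 15*g - 315*sqrt(2)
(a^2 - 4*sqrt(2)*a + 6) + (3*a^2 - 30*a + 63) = 4*a^2 - 30*a - 4*sqrt(2)*a + 69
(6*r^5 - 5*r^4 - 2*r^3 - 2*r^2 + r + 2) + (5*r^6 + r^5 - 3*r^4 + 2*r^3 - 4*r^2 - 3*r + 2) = 5*r^6 + 7*r^5 - 8*r^4 - 6*r^2 - 2*r + 4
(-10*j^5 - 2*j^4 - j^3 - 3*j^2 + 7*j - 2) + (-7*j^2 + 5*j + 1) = -10*j^5 - 2*j^4 - j^3 - 10*j^2 + 12*j - 1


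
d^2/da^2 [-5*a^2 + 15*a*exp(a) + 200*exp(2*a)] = 15*a*exp(a) + 800*exp(2*a) + 30*exp(a) - 10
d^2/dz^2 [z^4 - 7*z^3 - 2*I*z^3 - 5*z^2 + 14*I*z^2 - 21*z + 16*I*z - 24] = 12*z^2 + z*(-42 - 12*I) - 10 + 28*I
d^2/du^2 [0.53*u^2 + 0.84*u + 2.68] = 1.06000000000000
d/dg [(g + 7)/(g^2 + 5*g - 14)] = -1/(g^2 - 4*g + 4)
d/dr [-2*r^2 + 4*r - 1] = 4 - 4*r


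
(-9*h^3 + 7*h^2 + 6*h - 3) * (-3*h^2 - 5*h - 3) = 27*h^5 + 24*h^4 - 26*h^3 - 42*h^2 - 3*h + 9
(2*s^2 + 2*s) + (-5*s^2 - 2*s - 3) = -3*s^2 - 3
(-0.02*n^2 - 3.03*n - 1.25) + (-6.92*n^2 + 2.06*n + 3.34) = -6.94*n^2 - 0.97*n + 2.09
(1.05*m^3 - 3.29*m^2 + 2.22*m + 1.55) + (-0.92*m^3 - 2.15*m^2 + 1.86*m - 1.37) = 0.13*m^3 - 5.44*m^2 + 4.08*m + 0.18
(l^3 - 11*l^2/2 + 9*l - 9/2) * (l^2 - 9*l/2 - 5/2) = l^5 - 10*l^4 + 125*l^3/4 - 125*l^2/4 - 9*l/4 + 45/4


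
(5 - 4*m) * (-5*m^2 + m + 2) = 20*m^3 - 29*m^2 - 3*m + 10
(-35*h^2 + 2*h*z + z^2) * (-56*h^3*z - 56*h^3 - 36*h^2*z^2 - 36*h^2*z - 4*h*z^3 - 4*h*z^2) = 1960*h^5*z + 1960*h^5 + 1148*h^4*z^2 + 1148*h^4*z + 12*h^3*z^3 + 12*h^3*z^2 - 44*h^2*z^4 - 44*h^2*z^3 - 4*h*z^5 - 4*h*z^4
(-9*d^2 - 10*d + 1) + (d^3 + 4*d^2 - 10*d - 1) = d^3 - 5*d^2 - 20*d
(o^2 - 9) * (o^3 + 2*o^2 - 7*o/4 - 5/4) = o^5 + 2*o^4 - 43*o^3/4 - 77*o^2/4 + 63*o/4 + 45/4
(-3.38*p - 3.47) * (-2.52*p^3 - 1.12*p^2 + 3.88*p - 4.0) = 8.5176*p^4 + 12.53*p^3 - 9.228*p^2 + 0.0564*p + 13.88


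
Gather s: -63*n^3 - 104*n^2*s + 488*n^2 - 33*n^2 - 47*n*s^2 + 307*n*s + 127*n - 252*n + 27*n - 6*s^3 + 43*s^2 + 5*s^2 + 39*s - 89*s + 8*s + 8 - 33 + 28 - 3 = -63*n^3 + 455*n^2 - 98*n - 6*s^3 + s^2*(48 - 47*n) + s*(-104*n^2 + 307*n - 42)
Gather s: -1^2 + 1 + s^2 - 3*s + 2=s^2 - 3*s + 2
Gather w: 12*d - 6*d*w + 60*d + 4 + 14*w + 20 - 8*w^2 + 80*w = 72*d - 8*w^2 + w*(94 - 6*d) + 24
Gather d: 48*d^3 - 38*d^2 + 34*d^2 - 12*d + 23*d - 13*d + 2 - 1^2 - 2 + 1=48*d^3 - 4*d^2 - 2*d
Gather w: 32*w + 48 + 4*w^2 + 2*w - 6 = 4*w^2 + 34*w + 42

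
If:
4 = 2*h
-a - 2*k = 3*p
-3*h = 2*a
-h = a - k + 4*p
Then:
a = -3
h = 2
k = 9/11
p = 5/11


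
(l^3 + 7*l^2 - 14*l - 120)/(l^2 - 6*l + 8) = (l^2 + 11*l + 30)/(l - 2)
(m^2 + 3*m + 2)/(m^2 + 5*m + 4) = (m + 2)/(m + 4)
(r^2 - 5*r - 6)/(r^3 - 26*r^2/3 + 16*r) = 3*(r + 1)/(r*(3*r - 8))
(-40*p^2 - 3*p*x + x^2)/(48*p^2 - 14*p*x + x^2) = (5*p + x)/(-6*p + x)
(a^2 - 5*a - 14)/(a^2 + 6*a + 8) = (a - 7)/(a + 4)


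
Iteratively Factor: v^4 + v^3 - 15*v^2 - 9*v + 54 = (v - 3)*(v^3 + 4*v^2 - 3*v - 18) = (v - 3)*(v + 3)*(v^2 + v - 6) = (v - 3)*(v - 2)*(v + 3)*(v + 3)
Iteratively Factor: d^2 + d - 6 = (d - 2)*(d + 3)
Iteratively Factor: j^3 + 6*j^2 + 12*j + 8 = (j + 2)*(j^2 + 4*j + 4) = (j + 2)^2*(j + 2)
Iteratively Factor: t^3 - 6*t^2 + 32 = (t + 2)*(t^2 - 8*t + 16) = (t - 4)*(t + 2)*(t - 4)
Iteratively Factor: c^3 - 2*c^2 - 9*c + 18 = (c - 2)*(c^2 - 9) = (c - 3)*(c - 2)*(c + 3)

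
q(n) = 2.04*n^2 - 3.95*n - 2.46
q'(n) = 4.08*n - 3.95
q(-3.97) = 45.37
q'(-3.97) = -20.15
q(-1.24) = 5.57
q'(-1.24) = -9.01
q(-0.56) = 0.39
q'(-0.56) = -6.23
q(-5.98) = 94.11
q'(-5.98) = -28.35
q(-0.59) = 0.58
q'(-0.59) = -6.36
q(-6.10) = 97.54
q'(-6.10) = -28.84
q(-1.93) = 12.76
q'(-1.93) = -11.82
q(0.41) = -3.74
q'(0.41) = -2.28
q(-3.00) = 27.75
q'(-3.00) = -16.19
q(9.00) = 127.23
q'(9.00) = 32.77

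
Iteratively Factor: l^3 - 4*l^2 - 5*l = (l)*(l^2 - 4*l - 5) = l*(l + 1)*(l - 5)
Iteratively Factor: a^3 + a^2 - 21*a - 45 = (a + 3)*(a^2 - 2*a - 15) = (a + 3)^2*(a - 5)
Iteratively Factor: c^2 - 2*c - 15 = (c - 5)*(c + 3)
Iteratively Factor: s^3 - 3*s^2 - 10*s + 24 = (s + 3)*(s^2 - 6*s + 8) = (s - 2)*(s + 3)*(s - 4)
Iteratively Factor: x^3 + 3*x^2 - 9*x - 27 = (x - 3)*(x^2 + 6*x + 9) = (x - 3)*(x + 3)*(x + 3)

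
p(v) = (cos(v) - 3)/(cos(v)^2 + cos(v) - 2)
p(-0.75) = 3.09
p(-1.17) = 1.79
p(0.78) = 2.92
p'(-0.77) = 5.68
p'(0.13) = -1213.75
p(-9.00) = 1.88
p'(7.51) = -1.14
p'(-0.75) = 6.16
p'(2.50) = 0.57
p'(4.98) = 0.87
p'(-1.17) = 1.38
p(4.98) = 1.64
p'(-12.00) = -14.56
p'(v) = (2*sin(v)*cos(v) + sin(v))*(cos(v) - 3)/(cos(v)^2 + cos(v) - 2)^2 - sin(v)/(cos(v)^2 + cos(v) - 2)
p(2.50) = 1.76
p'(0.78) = -5.45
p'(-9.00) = -0.50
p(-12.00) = 4.86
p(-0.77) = 2.98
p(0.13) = 79.56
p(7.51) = 1.72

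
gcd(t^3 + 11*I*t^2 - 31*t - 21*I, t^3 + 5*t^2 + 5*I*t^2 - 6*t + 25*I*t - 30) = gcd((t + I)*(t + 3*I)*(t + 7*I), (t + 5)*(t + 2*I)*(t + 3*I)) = t + 3*I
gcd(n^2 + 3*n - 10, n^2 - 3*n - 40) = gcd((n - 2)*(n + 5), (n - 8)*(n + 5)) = n + 5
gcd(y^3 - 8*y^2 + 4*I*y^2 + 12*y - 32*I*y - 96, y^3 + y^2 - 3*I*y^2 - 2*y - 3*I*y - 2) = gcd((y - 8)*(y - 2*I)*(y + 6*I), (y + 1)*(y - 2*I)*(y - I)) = y - 2*I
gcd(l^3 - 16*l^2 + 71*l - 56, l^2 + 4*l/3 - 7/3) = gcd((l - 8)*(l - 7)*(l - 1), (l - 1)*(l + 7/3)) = l - 1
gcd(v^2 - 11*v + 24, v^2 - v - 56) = v - 8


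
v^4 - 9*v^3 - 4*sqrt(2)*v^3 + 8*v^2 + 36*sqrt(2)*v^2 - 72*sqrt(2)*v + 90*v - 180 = (v - 6)*(v - 3)*(v - 5*sqrt(2))*(v + sqrt(2))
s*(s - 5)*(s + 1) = s^3 - 4*s^2 - 5*s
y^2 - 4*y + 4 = (y - 2)^2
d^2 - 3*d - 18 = (d - 6)*(d + 3)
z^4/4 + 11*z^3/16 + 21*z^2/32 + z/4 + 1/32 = (z/4 + 1/4)*(z + 1/4)*(z + 1/2)*(z + 1)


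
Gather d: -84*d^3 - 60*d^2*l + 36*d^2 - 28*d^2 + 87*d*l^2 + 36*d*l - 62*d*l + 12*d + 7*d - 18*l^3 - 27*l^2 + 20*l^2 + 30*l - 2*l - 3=-84*d^3 + d^2*(8 - 60*l) + d*(87*l^2 - 26*l + 19) - 18*l^3 - 7*l^2 + 28*l - 3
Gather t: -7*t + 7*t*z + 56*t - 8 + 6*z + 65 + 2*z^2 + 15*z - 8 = t*(7*z + 49) + 2*z^2 + 21*z + 49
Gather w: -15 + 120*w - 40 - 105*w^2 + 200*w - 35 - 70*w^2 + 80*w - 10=-175*w^2 + 400*w - 100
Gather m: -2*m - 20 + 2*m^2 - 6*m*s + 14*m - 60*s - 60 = 2*m^2 + m*(12 - 6*s) - 60*s - 80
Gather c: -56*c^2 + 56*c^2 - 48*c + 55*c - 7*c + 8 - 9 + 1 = 0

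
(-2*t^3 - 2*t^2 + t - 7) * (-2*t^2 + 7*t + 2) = 4*t^5 - 10*t^4 - 20*t^3 + 17*t^2 - 47*t - 14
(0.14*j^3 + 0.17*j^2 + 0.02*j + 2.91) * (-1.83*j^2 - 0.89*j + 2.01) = -0.2562*j^5 - 0.4357*j^4 + 0.0935*j^3 - 5.0014*j^2 - 2.5497*j + 5.8491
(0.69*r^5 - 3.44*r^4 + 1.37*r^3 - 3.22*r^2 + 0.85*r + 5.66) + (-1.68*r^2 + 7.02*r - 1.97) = 0.69*r^5 - 3.44*r^4 + 1.37*r^3 - 4.9*r^2 + 7.87*r + 3.69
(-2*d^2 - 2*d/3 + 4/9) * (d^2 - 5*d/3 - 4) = -2*d^4 + 8*d^3/3 + 86*d^2/9 + 52*d/27 - 16/9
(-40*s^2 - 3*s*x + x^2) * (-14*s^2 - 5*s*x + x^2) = 560*s^4 + 242*s^3*x - 39*s^2*x^2 - 8*s*x^3 + x^4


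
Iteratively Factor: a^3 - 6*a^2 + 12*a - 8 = (a - 2)*(a^2 - 4*a + 4) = (a - 2)^2*(a - 2)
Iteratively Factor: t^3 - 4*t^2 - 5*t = (t)*(t^2 - 4*t - 5) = t*(t - 5)*(t + 1)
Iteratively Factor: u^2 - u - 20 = (u - 5)*(u + 4)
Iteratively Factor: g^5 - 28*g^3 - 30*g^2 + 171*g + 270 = (g - 5)*(g^4 + 5*g^3 - 3*g^2 - 45*g - 54) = (g - 5)*(g + 2)*(g^3 + 3*g^2 - 9*g - 27) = (g - 5)*(g + 2)*(g + 3)*(g^2 - 9) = (g - 5)*(g - 3)*(g + 2)*(g + 3)*(g + 3)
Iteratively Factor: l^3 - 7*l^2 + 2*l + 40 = (l - 4)*(l^2 - 3*l - 10) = (l - 5)*(l - 4)*(l + 2)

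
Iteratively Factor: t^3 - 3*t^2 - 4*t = (t + 1)*(t^2 - 4*t) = t*(t + 1)*(t - 4)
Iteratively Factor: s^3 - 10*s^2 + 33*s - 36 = (s - 3)*(s^2 - 7*s + 12) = (s - 3)^2*(s - 4)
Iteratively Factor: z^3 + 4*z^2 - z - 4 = (z + 1)*(z^2 + 3*z - 4) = (z + 1)*(z + 4)*(z - 1)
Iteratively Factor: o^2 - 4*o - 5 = (o + 1)*(o - 5)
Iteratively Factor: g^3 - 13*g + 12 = (g + 4)*(g^2 - 4*g + 3) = (g - 1)*(g + 4)*(g - 3)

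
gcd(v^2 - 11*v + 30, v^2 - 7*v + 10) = v - 5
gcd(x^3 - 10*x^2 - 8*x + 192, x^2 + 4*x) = x + 4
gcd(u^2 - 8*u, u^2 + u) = u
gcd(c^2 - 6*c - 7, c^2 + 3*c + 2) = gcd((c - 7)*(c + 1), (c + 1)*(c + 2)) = c + 1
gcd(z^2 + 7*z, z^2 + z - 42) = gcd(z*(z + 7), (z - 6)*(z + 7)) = z + 7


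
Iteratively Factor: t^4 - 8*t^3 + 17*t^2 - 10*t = (t - 5)*(t^3 - 3*t^2 + 2*t) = t*(t - 5)*(t^2 - 3*t + 2) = t*(t - 5)*(t - 2)*(t - 1)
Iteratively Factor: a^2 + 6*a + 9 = (a + 3)*(a + 3)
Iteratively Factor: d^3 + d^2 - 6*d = (d - 2)*(d^2 + 3*d) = d*(d - 2)*(d + 3)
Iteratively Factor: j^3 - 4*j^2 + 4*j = (j - 2)*(j^2 - 2*j) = j*(j - 2)*(j - 2)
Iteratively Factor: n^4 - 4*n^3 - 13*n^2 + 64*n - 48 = (n - 3)*(n^3 - n^2 - 16*n + 16) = (n - 3)*(n - 1)*(n^2 - 16) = (n - 3)*(n - 1)*(n + 4)*(n - 4)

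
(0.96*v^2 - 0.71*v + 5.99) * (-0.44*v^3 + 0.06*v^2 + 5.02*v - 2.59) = -0.4224*v^5 + 0.37*v^4 + 2.141*v^3 - 5.6912*v^2 + 31.9087*v - 15.5141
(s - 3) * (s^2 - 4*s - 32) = s^3 - 7*s^2 - 20*s + 96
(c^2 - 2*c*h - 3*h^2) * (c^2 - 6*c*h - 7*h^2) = c^4 - 8*c^3*h + 2*c^2*h^2 + 32*c*h^3 + 21*h^4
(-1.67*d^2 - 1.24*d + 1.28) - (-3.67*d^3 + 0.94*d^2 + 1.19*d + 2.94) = 3.67*d^3 - 2.61*d^2 - 2.43*d - 1.66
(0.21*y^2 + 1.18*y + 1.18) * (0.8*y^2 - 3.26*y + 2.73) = 0.168*y^4 + 0.2594*y^3 - 2.3295*y^2 - 0.6254*y + 3.2214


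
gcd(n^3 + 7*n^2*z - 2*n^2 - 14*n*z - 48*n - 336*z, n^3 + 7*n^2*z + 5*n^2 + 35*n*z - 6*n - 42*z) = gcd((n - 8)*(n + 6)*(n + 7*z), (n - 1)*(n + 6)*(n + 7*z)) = n^2 + 7*n*z + 6*n + 42*z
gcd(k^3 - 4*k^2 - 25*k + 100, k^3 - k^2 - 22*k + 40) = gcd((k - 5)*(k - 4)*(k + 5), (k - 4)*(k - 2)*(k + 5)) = k^2 + k - 20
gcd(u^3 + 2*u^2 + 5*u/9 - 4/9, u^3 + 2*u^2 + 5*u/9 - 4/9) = u^3 + 2*u^2 + 5*u/9 - 4/9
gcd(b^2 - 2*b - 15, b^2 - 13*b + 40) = b - 5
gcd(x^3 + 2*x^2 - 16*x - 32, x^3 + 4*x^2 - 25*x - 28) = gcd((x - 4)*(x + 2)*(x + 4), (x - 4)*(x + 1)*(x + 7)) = x - 4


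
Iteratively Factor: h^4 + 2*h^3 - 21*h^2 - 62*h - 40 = (h + 1)*(h^3 + h^2 - 22*h - 40) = (h - 5)*(h + 1)*(h^2 + 6*h + 8) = (h - 5)*(h + 1)*(h + 2)*(h + 4)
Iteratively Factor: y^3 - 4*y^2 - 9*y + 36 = (y + 3)*(y^2 - 7*y + 12) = (y - 3)*(y + 3)*(y - 4)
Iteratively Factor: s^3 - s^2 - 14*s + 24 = (s - 2)*(s^2 + s - 12) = (s - 3)*(s - 2)*(s + 4)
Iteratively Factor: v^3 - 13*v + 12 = (v + 4)*(v^2 - 4*v + 3) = (v - 1)*(v + 4)*(v - 3)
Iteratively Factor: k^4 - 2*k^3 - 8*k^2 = (k)*(k^3 - 2*k^2 - 8*k) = k^2*(k^2 - 2*k - 8) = k^2*(k - 4)*(k + 2)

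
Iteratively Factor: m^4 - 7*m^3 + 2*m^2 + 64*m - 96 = (m - 2)*(m^3 - 5*m^2 - 8*m + 48) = (m - 4)*(m - 2)*(m^2 - m - 12) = (m - 4)^2*(m - 2)*(m + 3)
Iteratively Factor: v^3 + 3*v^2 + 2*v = (v)*(v^2 + 3*v + 2) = v*(v + 2)*(v + 1)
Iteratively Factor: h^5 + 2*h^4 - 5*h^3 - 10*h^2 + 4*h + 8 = (h + 1)*(h^4 + h^3 - 6*h^2 - 4*h + 8) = (h - 2)*(h + 1)*(h^3 + 3*h^2 - 4) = (h - 2)*(h + 1)*(h + 2)*(h^2 + h - 2) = (h - 2)*(h + 1)*(h + 2)^2*(h - 1)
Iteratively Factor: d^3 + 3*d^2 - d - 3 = (d + 3)*(d^2 - 1) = (d - 1)*(d + 3)*(d + 1)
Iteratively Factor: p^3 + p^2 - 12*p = (p + 4)*(p^2 - 3*p) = (p - 3)*(p + 4)*(p)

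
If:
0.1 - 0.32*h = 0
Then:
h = 0.31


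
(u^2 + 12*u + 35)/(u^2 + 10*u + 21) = (u + 5)/(u + 3)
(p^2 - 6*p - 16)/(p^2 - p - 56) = (p + 2)/(p + 7)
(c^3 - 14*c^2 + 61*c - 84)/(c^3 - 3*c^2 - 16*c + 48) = (c - 7)/(c + 4)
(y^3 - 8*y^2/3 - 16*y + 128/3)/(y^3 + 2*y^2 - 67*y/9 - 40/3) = 3*(y^2 - 16)/(3*y^2 + 14*y + 15)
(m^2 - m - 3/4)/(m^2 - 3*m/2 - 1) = (m - 3/2)/(m - 2)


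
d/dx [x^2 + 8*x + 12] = 2*x + 8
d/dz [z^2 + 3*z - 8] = 2*z + 3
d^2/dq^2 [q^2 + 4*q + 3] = 2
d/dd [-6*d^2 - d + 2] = -12*d - 1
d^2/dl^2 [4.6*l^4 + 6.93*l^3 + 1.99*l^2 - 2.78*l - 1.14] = 55.2*l^2 + 41.58*l + 3.98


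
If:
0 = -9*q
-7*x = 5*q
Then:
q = 0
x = 0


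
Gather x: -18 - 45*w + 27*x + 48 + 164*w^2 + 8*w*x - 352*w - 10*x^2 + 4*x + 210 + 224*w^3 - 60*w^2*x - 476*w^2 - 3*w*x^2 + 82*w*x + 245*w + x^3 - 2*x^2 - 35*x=224*w^3 - 312*w^2 - 152*w + x^3 + x^2*(-3*w - 12) + x*(-60*w^2 + 90*w - 4) + 240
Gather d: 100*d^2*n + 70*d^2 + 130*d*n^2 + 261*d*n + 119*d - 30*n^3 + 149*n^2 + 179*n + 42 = d^2*(100*n + 70) + d*(130*n^2 + 261*n + 119) - 30*n^3 + 149*n^2 + 179*n + 42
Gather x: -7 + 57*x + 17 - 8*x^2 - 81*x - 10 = -8*x^2 - 24*x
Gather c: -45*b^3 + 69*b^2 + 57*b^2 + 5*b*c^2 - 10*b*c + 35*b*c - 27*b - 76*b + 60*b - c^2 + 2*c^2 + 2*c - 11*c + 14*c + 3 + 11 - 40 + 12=-45*b^3 + 126*b^2 - 43*b + c^2*(5*b + 1) + c*(25*b + 5) - 14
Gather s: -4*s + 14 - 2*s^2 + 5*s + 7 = -2*s^2 + s + 21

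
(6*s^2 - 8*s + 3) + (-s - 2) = 6*s^2 - 9*s + 1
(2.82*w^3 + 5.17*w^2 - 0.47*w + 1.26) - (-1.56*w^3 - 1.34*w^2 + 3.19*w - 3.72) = 4.38*w^3 + 6.51*w^2 - 3.66*w + 4.98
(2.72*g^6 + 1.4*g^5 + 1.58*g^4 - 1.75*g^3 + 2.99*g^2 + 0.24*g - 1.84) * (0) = 0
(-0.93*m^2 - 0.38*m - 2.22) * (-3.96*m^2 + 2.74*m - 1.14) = 3.6828*m^4 - 1.0434*m^3 + 8.8102*m^2 - 5.6496*m + 2.5308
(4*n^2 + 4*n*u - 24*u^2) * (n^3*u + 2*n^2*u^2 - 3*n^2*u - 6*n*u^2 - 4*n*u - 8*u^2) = 4*n^5*u + 12*n^4*u^2 - 12*n^4*u - 16*n^3*u^3 - 36*n^3*u^2 - 16*n^3*u - 48*n^2*u^4 + 48*n^2*u^3 - 48*n^2*u^2 + 144*n*u^4 + 64*n*u^3 + 192*u^4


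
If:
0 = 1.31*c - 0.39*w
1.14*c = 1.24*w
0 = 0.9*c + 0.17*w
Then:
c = 0.00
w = 0.00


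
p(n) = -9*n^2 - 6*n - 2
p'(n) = -18*n - 6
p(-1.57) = -14.76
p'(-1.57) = 22.26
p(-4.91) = -189.51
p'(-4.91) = 82.38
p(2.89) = -94.51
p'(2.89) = -58.02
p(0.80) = -12.56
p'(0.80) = -20.40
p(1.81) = -42.34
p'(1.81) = -38.58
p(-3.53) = -92.97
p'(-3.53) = 57.54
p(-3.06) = -67.91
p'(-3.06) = 49.08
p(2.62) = -79.50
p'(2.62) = -53.16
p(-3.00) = -65.00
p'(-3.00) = 48.00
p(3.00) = -101.00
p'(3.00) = -60.00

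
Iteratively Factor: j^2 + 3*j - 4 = (j + 4)*(j - 1)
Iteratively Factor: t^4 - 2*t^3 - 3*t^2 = (t - 3)*(t^3 + t^2) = (t - 3)*(t + 1)*(t^2) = t*(t - 3)*(t + 1)*(t)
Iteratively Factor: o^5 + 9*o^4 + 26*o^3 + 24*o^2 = (o + 3)*(o^4 + 6*o^3 + 8*o^2) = (o + 3)*(o + 4)*(o^3 + 2*o^2) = o*(o + 3)*(o + 4)*(o^2 + 2*o) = o^2*(o + 3)*(o + 4)*(o + 2)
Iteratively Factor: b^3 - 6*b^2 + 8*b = (b - 2)*(b^2 - 4*b) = (b - 4)*(b - 2)*(b)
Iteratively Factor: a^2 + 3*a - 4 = (a + 4)*(a - 1)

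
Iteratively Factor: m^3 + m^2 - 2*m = (m)*(m^2 + m - 2) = m*(m - 1)*(m + 2)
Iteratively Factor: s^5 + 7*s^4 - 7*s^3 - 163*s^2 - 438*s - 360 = (s + 3)*(s^4 + 4*s^3 - 19*s^2 - 106*s - 120) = (s + 2)*(s + 3)*(s^3 + 2*s^2 - 23*s - 60) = (s - 5)*(s + 2)*(s + 3)*(s^2 + 7*s + 12) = (s - 5)*(s + 2)*(s + 3)*(s + 4)*(s + 3)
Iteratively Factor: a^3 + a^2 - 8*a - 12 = (a + 2)*(a^2 - a - 6) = (a - 3)*(a + 2)*(a + 2)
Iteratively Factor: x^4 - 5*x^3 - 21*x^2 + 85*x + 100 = (x + 1)*(x^3 - 6*x^2 - 15*x + 100) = (x + 1)*(x + 4)*(x^2 - 10*x + 25) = (x - 5)*(x + 1)*(x + 4)*(x - 5)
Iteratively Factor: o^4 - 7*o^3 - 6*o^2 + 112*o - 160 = (o - 2)*(o^3 - 5*o^2 - 16*o + 80) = (o - 2)*(o + 4)*(o^2 - 9*o + 20) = (o - 5)*(o - 2)*(o + 4)*(o - 4)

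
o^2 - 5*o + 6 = (o - 3)*(o - 2)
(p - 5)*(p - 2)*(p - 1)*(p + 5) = p^4 - 3*p^3 - 23*p^2 + 75*p - 50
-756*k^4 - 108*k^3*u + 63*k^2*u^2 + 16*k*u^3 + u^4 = (-3*k + u)*(6*k + u)^2*(7*k + u)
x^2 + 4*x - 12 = (x - 2)*(x + 6)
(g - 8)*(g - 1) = g^2 - 9*g + 8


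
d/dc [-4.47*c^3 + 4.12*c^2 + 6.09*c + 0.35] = -13.41*c^2 + 8.24*c + 6.09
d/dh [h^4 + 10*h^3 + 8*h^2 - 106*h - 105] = 4*h^3 + 30*h^2 + 16*h - 106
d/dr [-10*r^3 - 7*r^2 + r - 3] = -30*r^2 - 14*r + 1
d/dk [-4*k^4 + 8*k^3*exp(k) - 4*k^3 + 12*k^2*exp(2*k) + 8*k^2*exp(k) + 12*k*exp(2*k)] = 8*k^3*exp(k) - 16*k^3 + 24*k^2*exp(2*k) + 32*k^2*exp(k) - 12*k^2 + 48*k*exp(2*k) + 16*k*exp(k) + 12*exp(2*k)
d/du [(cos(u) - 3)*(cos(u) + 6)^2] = -3*(cos(u) + 6)*sin(u)*cos(u)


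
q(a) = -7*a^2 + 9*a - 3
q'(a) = 9 - 14*a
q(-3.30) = -108.93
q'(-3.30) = 55.20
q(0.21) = -1.42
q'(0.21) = 6.06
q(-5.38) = -254.03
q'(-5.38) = 84.32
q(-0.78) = -14.28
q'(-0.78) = 19.92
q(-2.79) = -82.60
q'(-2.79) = 48.06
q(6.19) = -215.50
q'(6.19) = -77.66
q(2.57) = -26.10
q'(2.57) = -26.98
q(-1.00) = -19.00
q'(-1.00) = 23.00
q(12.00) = -903.00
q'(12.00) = -159.00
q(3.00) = -39.00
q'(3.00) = -33.00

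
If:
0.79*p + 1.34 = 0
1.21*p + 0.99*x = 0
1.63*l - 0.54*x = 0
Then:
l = 0.69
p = -1.70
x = 2.07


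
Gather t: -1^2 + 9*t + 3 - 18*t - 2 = -9*t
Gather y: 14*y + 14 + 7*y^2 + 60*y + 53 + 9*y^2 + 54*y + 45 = 16*y^2 + 128*y + 112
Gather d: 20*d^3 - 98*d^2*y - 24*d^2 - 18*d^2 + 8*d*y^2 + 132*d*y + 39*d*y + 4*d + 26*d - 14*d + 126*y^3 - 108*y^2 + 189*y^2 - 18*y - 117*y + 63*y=20*d^3 + d^2*(-98*y - 42) + d*(8*y^2 + 171*y + 16) + 126*y^3 + 81*y^2 - 72*y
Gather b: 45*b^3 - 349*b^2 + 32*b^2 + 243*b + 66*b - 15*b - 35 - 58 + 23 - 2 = 45*b^3 - 317*b^2 + 294*b - 72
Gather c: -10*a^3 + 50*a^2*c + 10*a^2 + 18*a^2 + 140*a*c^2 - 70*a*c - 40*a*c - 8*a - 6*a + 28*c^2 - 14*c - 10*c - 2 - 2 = -10*a^3 + 28*a^2 - 14*a + c^2*(140*a + 28) + c*(50*a^2 - 110*a - 24) - 4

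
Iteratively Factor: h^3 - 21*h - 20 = (h + 1)*(h^2 - h - 20) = (h + 1)*(h + 4)*(h - 5)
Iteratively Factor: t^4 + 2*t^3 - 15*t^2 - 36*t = (t + 3)*(t^3 - t^2 - 12*t) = (t - 4)*(t + 3)*(t^2 + 3*t) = (t - 4)*(t + 3)^2*(t)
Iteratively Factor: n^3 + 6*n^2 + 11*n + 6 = (n + 1)*(n^2 + 5*n + 6) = (n + 1)*(n + 3)*(n + 2)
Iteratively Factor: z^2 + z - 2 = (z + 2)*(z - 1)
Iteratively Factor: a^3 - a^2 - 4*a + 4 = (a - 2)*(a^2 + a - 2) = (a - 2)*(a - 1)*(a + 2)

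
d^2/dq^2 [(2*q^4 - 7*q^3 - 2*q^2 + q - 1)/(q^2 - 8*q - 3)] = 2*(2*q^6 - 48*q^5 + 366*q^4 - 100*q^3 - 417*q^2 - 156*q - 109)/(q^6 - 24*q^5 + 183*q^4 - 368*q^3 - 549*q^2 - 216*q - 27)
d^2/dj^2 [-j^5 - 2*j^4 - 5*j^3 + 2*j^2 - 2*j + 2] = -20*j^3 - 24*j^2 - 30*j + 4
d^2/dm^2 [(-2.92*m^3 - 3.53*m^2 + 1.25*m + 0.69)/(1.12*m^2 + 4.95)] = (3.5527136788005e-15*m^4 + 35.51296*m^3 + 122.615136*m^2 - 470.8638*m - 180.63837)/(1.404928*m^6 + 18.62784*m^4 + 82.3284*m^2 + 121.287375)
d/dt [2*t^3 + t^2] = 2*t*(3*t + 1)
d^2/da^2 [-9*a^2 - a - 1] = -18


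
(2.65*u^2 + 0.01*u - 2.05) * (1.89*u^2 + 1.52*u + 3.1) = 5.0085*u^4 + 4.0469*u^3 + 4.3557*u^2 - 3.085*u - 6.355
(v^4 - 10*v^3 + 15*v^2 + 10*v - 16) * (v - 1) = v^5 - 11*v^4 + 25*v^3 - 5*v^2 - 26*v + 16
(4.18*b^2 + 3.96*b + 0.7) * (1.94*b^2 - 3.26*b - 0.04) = 8.1092*b^4 - 5.9444*b^3 - 11.7188*b^2 - 2.4404*b - 0.028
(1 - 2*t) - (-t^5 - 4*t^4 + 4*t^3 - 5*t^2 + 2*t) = t^5 + 4*t^4 - 4*t^3 + 5*t^2 - 4*t + 1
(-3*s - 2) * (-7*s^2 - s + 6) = 21*s^3 + 17*s^2 - 16*s - 12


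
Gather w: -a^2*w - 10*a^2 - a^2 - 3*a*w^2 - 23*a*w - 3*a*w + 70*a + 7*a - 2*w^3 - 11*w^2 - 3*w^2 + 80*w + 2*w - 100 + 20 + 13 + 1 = -11*a^2 + 77*a - 2*w^3 + w^2*(-3*a - 14) + w*(-a^2 - 26*a + 82) - 66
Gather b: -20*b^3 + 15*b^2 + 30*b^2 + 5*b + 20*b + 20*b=-20*b^3 + 45*b^2 + 45*b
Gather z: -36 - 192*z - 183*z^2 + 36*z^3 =36*z^3 - 183*z^2 - 192*z - 36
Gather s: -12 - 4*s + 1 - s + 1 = -5*s - 10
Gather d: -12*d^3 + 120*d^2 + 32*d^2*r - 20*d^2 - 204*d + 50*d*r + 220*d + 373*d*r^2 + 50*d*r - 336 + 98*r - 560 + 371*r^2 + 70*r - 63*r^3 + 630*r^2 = -12*d^3 + d^2*(32*r + 100) + d*(373*r^2 + 100*r + 16) - 63*r^3 + 1001*r^2 + 168*r - 896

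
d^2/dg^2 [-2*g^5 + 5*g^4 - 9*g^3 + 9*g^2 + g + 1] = -40*g^3 + 60*g^2 - 54*g + 18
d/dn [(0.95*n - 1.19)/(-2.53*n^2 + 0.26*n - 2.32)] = (2.4035*n^2 - 6.0214*n - 1.8946)/(6.4009*n^4 - 1.3156*n^3 + 11.8068*n^2 - 1.2064*n + 5.3824)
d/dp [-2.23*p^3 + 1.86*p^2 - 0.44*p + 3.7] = -6.69*p^2 + 3.72*p - 0.44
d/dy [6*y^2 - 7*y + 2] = 12*y - 7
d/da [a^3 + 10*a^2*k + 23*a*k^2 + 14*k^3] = 3*a^2 + 20*a*k + 23*k^2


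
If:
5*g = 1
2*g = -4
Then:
No Solution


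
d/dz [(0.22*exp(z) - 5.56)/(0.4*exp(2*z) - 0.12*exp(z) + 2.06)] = (-0.088*exp(2*z) + 4.448*exp(z) - 0.214)*exp(z)/(0.16*exp(4*z) - 0.096*exp(3*z) + 1.6624*exp(2*z) - 0.4944*exp(z) + 4.2436)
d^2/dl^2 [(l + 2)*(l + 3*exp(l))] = 3*l*exp(l) + 12*exp(l) + 2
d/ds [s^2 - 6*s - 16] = 2*s - 6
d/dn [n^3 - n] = 3*n^2 - 1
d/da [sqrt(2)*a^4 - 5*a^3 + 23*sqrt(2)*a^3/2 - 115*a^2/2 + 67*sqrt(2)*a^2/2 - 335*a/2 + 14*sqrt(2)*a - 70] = 4*sqrt(2)*a^3 - 15*a^2 + 69*sqrt(2)*a^2/2 - 115*a + 67*sqrt(2)*a - 335/2 + 14*sqrt(2)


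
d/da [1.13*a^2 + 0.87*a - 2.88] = 2.26*a + 0.87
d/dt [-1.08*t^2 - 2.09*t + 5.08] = -2.16*t - 2.09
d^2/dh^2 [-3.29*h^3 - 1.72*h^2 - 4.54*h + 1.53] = -19.74*h - 3.44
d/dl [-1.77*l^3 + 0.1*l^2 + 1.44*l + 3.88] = -5.31*l^2 + 0.2*l + 1.44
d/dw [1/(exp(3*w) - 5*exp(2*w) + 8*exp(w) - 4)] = (-3*exp(2*w) + 10*exp(w) - 8)*exp(w)/(exp(3*w) - 5*exp(2*w) + 8*exp(w) - 4)^2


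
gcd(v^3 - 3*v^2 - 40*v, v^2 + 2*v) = v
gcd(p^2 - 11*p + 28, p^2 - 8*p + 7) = p - 7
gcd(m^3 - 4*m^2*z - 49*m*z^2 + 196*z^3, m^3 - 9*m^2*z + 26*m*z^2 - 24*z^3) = -m + 4*z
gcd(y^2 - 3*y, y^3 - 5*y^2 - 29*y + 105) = y - 3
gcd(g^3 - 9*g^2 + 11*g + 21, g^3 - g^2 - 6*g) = g - 3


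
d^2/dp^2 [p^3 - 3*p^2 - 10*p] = 6*p - 6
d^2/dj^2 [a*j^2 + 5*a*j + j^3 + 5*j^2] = 2*a + 6*j + 10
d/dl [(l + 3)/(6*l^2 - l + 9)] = (6*l^2 - l - (l + 3)*(12*l - 1) + 9)/(6*l^2 - l + 9)^2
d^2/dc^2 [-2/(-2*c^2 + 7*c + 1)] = 4*(4*c^2 - 14*c - (4*c - 7)^2 - 2)/(-2*c^2 + 7*c + 1)^3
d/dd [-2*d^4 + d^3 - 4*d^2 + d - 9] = -8*d^3 + 3*d^2 - 8*d + 1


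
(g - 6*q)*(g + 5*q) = g^2 - g*q - 30*q^2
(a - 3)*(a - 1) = a^2 - 4*a + 3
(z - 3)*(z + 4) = z^2 + z - 12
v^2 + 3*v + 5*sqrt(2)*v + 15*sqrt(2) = (v + 3)*(v + 5*sqrt(2))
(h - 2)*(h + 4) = h^2 + 2*h - 8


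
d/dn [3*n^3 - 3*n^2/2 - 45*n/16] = 9*n^2 - 3*n - 45/16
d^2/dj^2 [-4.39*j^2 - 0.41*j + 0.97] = -8.78000000000000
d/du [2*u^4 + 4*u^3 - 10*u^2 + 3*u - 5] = 8*u^3 + 12*u^2 - 20*u + 3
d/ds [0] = 0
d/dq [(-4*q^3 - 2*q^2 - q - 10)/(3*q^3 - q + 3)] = (6*q^4 + 14*q^3 + 56*q^2 - 12*q - 13)/(9*q^6 - 6*q^4 + 18*q^3 + q^2 - 6*q + 9)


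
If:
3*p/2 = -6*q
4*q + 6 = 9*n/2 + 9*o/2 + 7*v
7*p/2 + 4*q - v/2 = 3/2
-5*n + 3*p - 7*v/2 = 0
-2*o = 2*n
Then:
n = -3/40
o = 3/40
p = 3/4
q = -3/16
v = 3/4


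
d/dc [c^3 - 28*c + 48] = 3*c^2 - 28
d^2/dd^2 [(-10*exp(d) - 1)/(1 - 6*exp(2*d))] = (360*exp(4*d) + 144*exp(3*d) + 360*exp(2*d) + 24*exp(d) + 10)*exp(d)/(216*exp(6*d) - 108*exp(4*d) + 18*exp(2*d) - 1)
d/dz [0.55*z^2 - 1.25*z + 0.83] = 1.1*z - 1.25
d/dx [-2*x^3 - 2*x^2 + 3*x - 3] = -6*x^2 - 4*x + 3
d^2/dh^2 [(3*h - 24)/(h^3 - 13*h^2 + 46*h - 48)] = 6*(3*h^2 - 15*h + 19)/(h^6 - 15*h^5 + 93*h^4 - 305*h^3 + 558*h^2 - 540*h + 216)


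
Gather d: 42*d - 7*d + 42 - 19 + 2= 35*d + 25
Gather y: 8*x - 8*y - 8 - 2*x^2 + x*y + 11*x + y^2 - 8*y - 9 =-2*x^2 + 19*x + y^2 + y*(x - 16) - 17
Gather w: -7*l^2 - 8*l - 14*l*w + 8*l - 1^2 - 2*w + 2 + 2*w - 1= -7*l^2 - 14*l*w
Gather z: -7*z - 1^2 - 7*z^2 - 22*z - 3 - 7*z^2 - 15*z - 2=-14*z^2 - 44*z - 6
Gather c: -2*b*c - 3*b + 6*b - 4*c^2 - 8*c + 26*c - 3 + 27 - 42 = 3*b - 4*c^2 + c*(18 - 2*b) - 18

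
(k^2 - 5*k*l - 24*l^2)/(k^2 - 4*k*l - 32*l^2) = (k + 3*l)/(k + 4*l)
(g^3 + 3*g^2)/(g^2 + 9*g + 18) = g^2/(g + 6)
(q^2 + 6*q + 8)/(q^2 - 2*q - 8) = (q + 4)/(q - 4)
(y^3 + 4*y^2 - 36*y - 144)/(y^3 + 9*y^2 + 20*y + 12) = (y^2 - 2*y - 24)/(y^2 + 3*y + 2)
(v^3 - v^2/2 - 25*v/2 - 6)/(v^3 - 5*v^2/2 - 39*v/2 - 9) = (v - 4)/(v - 6)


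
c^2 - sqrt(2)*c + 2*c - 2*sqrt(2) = (c + 2)*(c - sqrt(2))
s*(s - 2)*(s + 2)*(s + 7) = s^4 + 7*s^3 - 4*s^2 - 28*s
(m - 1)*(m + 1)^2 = m^3 + m^2 - m - 1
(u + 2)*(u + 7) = u^2 + 9*u + 14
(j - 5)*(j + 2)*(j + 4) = j^3 + j^2 - 22*j - 40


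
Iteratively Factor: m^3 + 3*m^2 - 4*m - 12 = (m - 2)*(m^2 + 5*m + 6) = (m - 2)*(m + 3)*(m + 2)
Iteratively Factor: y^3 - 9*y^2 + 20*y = (y - 5)*(y^2 - 4*y) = (y - 5)*(y - 4)*(y)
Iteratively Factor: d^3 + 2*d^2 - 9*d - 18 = (d + 3)*(d^2 - d - 6) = (d - 3)*(d + 3)*(d + 2)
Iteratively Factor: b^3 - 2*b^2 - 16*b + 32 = (b - 4)*(b^2 + 2*b - 8) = (b - 4)*(b - 2)*(b + 4)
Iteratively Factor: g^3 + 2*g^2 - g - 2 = (g + 1)*(g^2 + g - 2) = (g + 1)*(g + 2)*(g - 1)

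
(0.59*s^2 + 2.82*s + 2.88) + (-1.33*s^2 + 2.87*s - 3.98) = -0.74*s^2 + 5.69*s - 1.1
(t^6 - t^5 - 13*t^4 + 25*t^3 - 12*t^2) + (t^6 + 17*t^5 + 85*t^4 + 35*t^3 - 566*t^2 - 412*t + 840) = 2*t^6 + 16*t^5 + 72*t^4 + 60*t^3 - 578*t^2 - 412*t + 840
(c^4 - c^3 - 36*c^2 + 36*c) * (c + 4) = c^5 + 3*c^4 - 40*c^3 - 108*c^2 + 144*c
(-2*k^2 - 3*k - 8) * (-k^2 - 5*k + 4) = 2*k^4 + 13*k^3 + 15*k^2 + 28*k - 32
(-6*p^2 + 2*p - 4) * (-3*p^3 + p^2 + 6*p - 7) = 18*p^5 - 12*p^4 - 22*p^3 + 50*p^2 - 38*p + 28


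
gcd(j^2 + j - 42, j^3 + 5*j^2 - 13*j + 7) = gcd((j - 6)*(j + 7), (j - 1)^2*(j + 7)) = j + 7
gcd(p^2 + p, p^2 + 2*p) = p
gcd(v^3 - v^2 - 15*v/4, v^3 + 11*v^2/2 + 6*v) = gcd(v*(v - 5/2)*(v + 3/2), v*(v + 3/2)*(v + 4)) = v^2 + 3*v/2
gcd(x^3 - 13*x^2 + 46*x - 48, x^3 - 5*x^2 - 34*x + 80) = x^2 - 10*x + 16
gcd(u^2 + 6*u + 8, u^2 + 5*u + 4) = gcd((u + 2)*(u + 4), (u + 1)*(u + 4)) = u + 4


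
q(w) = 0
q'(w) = 0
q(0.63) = 0.00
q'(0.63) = 0.00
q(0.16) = 0.00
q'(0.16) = 0.00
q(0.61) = 0.00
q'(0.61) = 0.00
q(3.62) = 0.00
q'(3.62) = 0.00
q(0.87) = 0.00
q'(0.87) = 0.00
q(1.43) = 0.00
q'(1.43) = 0.00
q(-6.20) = 0.00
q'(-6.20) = 0.00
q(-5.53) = 0.00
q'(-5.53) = 0.00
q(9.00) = 0.00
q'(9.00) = 0.00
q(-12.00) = 0.00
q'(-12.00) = 0.00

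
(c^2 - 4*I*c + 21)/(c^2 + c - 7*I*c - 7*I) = (c + 3*I)/(c + 1)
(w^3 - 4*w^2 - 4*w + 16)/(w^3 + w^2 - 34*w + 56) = (w + 2)/(w + 7)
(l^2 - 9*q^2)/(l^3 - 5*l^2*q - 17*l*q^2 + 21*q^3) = (l - 3*q)/(l^2 - 8*l*q + 7*q^2)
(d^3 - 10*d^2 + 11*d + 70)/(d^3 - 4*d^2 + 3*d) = (d^3 - 10*d^2 + 11*d + 70)/(d*(d^2 - 4*d + 3))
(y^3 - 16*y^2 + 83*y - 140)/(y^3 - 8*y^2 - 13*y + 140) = (y - 4)/(y + 4)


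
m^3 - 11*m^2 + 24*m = m*(m - 8)*(m - 3)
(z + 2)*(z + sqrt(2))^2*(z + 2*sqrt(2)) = z^4 + 2*z^3 + 4*sqrt(2)*z^3 + 10*z^2 + 8*sqrt(2)*z^2 + 4*sqrt(2)*z + 20*z + 8*sqrt(2)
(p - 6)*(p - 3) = p^2 - 9*p + 18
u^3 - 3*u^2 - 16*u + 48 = (u - 4)*(u - 3)*(u + 4)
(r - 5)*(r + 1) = r^2 - 4*r - 5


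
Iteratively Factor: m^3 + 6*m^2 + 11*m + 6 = (m + 3)*(m^2 + 3*m + 2) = (m + 2)*(m + 3)*(m + 1)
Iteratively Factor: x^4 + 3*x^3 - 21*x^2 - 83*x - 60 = (x + 4)*(x^3 - x^2 - 17*x - 15) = (x + 1)*(x + 4)*(x^2 - 2*x - 15) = (x - 5)*(x + 1)*(x + 4)*(x + 3)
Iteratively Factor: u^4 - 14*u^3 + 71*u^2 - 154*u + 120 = (u - 3)*(u^3 - 11*u^2 + 38*u - 40) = (u - 3)*(u - 2)*(u^2 - 9*u + 20) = (u - 4)*(u - 3)*(u - 2)*(u - 5)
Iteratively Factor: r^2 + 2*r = (r)*(r + 2)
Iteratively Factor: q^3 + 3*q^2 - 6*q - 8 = (q - 2)*(q^2 + 5*q + 4) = (q - 2)*(q + 1)*(q + 4)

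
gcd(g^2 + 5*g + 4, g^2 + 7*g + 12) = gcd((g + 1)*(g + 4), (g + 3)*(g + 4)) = g + 4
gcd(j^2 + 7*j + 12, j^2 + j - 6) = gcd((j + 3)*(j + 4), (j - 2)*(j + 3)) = j + 3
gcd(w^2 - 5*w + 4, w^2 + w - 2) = w - 1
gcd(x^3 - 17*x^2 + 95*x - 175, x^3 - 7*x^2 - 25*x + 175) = x^2 - 12*x + 35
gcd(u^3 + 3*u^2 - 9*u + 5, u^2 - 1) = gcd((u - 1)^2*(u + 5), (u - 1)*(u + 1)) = u - 1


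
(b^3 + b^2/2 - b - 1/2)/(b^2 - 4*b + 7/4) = 2*(2*b^3 + b^2 - 2*b - 1)/(4*b^2 - 16*b + 7)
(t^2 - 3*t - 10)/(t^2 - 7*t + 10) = (t + 2)/(t - 2)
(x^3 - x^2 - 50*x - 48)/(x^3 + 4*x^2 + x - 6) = (x^3 - x^2 - 50*x - 48)/(x^3 + 4*x^2 + x - 6)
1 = 1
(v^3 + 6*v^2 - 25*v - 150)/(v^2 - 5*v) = v + 11 + 30/v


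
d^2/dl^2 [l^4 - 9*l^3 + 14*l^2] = 12*l^2 - 54*l + 28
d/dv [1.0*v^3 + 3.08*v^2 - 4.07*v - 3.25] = 3.0*v^2 + 6.16*v - 4.07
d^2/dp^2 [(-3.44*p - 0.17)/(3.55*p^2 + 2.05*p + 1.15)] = (-(3.44*p + 0.17)*(7.1*p + 2.05)*(14.2*p + 4.1) + (73.272*p + 15.311)*(3.55*p^2 + 2.05*p + 1.15))/(3.55*p^2 + 2.05*p + 1.15)^3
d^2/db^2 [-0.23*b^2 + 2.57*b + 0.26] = -0.460000000000000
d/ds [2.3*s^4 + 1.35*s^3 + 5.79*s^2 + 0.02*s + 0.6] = 9.2*s^3 + 4.05*s^2 + 11.58*s + 0.02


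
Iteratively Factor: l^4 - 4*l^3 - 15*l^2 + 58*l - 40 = (l + 4)*(l^3 - 8*l^2 + 17*l - 10) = (l - 2)*(l + 4)*(l^2 - 6*l + 5) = (l - 2)*(l - 1)*(l + 4)*(l - 5)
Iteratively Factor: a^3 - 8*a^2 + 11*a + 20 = (a + 1)*(a^2 - 9*a + 20) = (a - 5)*(a + 1)*(a - 4)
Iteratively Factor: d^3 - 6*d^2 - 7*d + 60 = (d + 3)*(d^2 - 9*d + 20) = (d - 4)*(d + 3)*(d - 5)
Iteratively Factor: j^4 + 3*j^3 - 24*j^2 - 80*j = (j)*(j^3 + 3*j^2 - 24*j - 80) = j*(j + 4)*(j^2 - j - 20) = j*(j - 5)*(j + 4)*(j + 4)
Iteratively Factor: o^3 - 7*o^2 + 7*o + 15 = (o - 3)*(o^2 - 4*o - 5) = (o - 5)*(o - 3)*(o + 1)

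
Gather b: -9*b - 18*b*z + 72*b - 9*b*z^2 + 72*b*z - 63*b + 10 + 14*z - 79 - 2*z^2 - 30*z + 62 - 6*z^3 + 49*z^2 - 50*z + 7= b*(-9*z^2 + 54*z) - 6*z^3 + 47*z^2 - 66*z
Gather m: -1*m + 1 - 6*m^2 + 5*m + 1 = -6*m^2 + 4*m + 2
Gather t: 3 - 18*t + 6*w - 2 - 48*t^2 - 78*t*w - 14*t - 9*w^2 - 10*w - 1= -48*t^2 + t*(-78*w - 32) - 9*w^2 - 4*w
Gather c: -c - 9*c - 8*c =-18*c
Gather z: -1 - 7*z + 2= 1 - 7*z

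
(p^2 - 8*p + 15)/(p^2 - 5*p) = (p - 3)/p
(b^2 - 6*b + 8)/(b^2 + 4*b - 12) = (b - 4)/(b + 6)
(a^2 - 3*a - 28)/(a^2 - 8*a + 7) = (a + 4)/(a - 1)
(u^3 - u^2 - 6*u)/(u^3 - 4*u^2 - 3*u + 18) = u/(u - 3)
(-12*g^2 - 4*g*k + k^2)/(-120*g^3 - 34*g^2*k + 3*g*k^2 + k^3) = (2*g + k)/(20*g^2 + 9*g*k + k^2)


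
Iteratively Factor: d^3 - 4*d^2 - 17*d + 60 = (d + 4)*(d^2 - 8*d + 15) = (d - 5)*(d + 4)*(d - 3)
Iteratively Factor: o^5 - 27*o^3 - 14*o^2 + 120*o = (o)*(o^4 - 27*o^2 - 14*o + 120) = o*(o - 2)*(o^3 + 2*o^2 - 23*o - 60) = o*(o - 2)*(o + 3)*(o^2 - o - 20) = o*(o - 2)*(o + 3)*(o + 4)*(o - 5)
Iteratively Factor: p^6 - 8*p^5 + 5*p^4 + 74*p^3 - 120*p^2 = (p - 2)*(p^5 - 6*p^4 - 7*p^3 + 60*p^2) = p*(p - 2)*(p^4 - 6*p^3 - 7*p^2 + 60*p) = p*(p - 2)*(p + 3)*(p^3 - 9*p^2 + 20*p) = p*(p - 4)*(p - 2)*(p + 3)*(p^2 - 5*p) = p^2*(p - 4)*(p - 2)*(p + 3)*(p - 5)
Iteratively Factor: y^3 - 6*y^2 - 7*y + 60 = (y + 3)*(y^2 - 9*y + 20) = (y - 4)*(y + 3)*(y - 5)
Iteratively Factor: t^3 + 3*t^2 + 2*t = (t + 1)*(t^2 + 2*t) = t*(t + 1)*(t + 2)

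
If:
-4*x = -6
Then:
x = 3/2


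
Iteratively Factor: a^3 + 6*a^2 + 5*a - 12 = (a + 4)*(a^2 + 2*a - 3) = (a - 1)*(a + 4)*(a + 3)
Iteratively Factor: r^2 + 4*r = (r)*(r + 4)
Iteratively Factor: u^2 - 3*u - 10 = (u - 5)*(u + 2)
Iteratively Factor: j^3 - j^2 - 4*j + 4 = (j - 2)*(j^2 + j - 2) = (j - 2)*(j + 2)*(j - 1)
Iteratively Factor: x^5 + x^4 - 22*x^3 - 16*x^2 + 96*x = (x - 2)*(x^4 + 3*x^3 - 16*x^2 - 48*x) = x*(x - 2)*(x^3 + 3*x^2 - 16*x - 48) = x*(x - 2)*(x + 4)*(x^2 - x - 12) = x*(x - 4)*(x - 2)*(x + 4)*(x + 3)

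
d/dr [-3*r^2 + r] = 1 - 6*r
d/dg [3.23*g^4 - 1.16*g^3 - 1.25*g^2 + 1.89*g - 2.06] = 12.92*g^3 - 3.48*g^2 - 2.5*g + 1.89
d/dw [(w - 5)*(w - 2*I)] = 2*w - 5 - 2*I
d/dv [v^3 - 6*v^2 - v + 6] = 3*v^2 - 12*v - 1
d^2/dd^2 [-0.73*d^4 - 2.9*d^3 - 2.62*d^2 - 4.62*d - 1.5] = -8.76*d^2 - 17.4*d - 5.24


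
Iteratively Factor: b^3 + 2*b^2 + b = (b + 1)*(b^2 + b) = (b + 1)^2*(b)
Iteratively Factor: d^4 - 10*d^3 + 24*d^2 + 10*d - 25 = (d - 5)*(d^3 - 5*d^2 - d + 5) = (d - 5)*(d - 1)*(d^2 - 4*d - 5) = (d - 5)*(d - 1)*(d + 1)*(d - 5)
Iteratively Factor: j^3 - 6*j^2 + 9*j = (j - 3)*(j^2 - 3*j) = (j - 3)^2*(j)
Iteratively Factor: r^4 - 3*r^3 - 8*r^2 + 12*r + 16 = (r - 4)*(r^3 + r^2 - 4*r - 4) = (r - 4)*(r + 1)*(r^2 - 4) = (r - 4)*(r + 1)*(r + 2)*(r - 2)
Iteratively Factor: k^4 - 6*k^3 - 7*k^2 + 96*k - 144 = (k + 4)*(k^3 - 10*k^2 + 33*k - 36) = (k - 4)*(k + 4)*(k^2 - 6*k + 9) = (k - 4)*(k - 3)*(k + 4)*(k - 3)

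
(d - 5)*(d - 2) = d^2 - 7*d + 10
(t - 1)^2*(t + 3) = t^3 + t^2 - 5*t + 3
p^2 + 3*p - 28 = (p - 4)*(p + 7)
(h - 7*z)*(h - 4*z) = h^2 - 11*h*z + 28*z^2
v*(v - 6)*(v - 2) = v^3 - 8*v^2 + 12*v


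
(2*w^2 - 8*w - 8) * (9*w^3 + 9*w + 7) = 18*w^5 - 72*w^4 - 54*w^3 - 58*w^2 - 128*w - 56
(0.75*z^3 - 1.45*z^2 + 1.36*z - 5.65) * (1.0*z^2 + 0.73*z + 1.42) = 0.75*z^5 - 0.9025*z^4 + 1.3665*z^3 - 6.7162*z^2 - 2.1933*z - 8.023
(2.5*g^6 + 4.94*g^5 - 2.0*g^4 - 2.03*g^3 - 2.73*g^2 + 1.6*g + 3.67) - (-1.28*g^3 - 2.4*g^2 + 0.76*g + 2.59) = 2.5*g^6 + 4.94*g^5 - 2.0*g^4 - 0.75*g^3 - 0.33*g^2 + 0.84*g + 1.08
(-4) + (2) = -2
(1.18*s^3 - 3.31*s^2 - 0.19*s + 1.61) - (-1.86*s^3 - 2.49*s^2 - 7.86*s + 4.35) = 3.04*s^3 - 0.82*s^2 + 7.67*s - 2.74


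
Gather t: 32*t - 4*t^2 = -4*t^2 + 32*t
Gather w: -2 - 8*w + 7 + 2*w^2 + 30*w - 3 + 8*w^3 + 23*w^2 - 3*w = 8*w^3 + 25*w^2 + 19*w + 2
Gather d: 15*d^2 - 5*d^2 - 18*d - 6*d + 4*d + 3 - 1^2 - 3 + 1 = 10*d^2 - 20*d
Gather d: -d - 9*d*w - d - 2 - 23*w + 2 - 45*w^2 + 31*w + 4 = d*(-9*w - 2) - 45*w^2 + 8*w + 4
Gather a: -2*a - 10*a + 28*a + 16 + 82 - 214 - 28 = 16*a - 144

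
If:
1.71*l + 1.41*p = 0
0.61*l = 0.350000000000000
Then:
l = 0.57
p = -0.70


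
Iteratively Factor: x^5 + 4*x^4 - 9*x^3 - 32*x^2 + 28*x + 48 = (x + 4)*(x^4 - 9*x^2 + 4*x + 12) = (x - 2)*(x + 4)*(x^3 + 2*x^2 - 5*x - 6) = (x - 2)*(x + 1)*(x + 4)*(x^2 + x - 6) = (x - 2)*(x + 1)*(x + 3)*(x + 4)*(x - 2)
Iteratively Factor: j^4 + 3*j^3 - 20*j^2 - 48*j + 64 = (j + 4)*(j^3 - j^2 - 16*j + 16) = (j + 4)^2*(j^2 - 5*j + 4) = (j - 4)*(j + 4)^2*(j - 1)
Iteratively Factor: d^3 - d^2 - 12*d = (d + 3)*(d^2 - 4*d) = (d - 4)*(d + 3)*(d)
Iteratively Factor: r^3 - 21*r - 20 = (r - 5)*(r^2 + 5*r + 4) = (r - 5)*(r + 1)*(r + 4)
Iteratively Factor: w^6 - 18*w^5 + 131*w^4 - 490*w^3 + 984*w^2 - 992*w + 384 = (w - 4)*(w^5 - 14*w^4 + 75*w^3 - 190*w^2 + 224*w - 96) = (w - 4)^2*(w^4 - 10*w^3 + 35*w^2 - 50*w + 24) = (w - 4)^3*(w^3 - 6*w^2 + 11*w - 6) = (w - 4)^3*(w - 3)*(w^2 - 3*w + 2) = (w - 4)^3*(w - 3)*(w - 1)*(w - 2)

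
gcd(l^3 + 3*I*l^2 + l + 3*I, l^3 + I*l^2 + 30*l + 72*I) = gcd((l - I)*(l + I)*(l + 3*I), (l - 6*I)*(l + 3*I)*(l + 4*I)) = l + 3*I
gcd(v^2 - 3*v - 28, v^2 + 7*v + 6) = 1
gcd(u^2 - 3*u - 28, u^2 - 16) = u + 4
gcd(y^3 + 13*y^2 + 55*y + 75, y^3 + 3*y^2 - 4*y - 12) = y + 3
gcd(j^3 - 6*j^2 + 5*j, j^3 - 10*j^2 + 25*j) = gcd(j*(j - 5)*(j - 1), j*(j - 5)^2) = j^2 - 5*j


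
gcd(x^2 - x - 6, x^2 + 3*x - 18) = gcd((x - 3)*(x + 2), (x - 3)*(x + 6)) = x - 3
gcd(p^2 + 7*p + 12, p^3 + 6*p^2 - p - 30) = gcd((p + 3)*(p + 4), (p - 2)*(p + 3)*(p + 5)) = p + 3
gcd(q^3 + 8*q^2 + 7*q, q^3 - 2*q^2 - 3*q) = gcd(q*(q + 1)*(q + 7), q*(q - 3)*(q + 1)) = q^2 + q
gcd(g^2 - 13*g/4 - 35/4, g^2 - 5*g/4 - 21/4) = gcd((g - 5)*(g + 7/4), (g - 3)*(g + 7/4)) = g + 7/4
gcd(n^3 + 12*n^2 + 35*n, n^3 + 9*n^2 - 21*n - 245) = n + 7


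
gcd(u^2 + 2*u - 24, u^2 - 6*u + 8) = u - 4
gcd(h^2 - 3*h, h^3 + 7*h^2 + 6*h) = h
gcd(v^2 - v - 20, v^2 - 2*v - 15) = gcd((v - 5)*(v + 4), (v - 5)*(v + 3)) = v - 5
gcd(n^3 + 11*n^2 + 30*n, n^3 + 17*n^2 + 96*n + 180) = n^2 + 11*n + 30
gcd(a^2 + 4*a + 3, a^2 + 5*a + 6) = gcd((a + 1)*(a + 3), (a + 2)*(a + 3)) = a + 3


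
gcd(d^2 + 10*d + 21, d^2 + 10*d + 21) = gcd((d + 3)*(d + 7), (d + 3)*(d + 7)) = d^2 + 10*d + 21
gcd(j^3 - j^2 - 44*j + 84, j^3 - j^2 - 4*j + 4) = j - 2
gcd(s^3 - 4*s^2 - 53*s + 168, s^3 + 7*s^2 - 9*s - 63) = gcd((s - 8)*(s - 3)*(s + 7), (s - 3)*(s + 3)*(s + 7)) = s^2 + 4*s - 21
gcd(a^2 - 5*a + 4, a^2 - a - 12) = a - 4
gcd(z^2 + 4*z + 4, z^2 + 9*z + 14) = z + 2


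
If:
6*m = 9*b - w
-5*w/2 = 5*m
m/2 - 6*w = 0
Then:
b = 0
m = 0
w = 0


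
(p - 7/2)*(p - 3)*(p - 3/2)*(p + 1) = p^4 - 7*p^3 + 49*p^2/4 + 9*p/2 - 63/4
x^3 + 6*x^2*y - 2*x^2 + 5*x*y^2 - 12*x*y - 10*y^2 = (x - 2)*(x + y)*(x + 5*y)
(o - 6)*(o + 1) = o^2 - 5*o - 6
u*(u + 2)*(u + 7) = u^3 + 9*u^2 + 14*u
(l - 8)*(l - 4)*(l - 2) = l^3 - 14*l^2 + 56*l - 64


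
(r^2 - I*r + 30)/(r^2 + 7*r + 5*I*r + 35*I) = (r - 6*I)/(r + 7)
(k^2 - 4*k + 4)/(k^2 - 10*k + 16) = (k - 2)/(k - 8)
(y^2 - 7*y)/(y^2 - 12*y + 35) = y/(y - 5)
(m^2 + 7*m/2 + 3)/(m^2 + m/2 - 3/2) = (m + 2)/(m - 1)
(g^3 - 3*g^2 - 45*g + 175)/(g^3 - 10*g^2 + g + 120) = (g^2 + 2*g - 35)/(g^2 - 5*g - 24)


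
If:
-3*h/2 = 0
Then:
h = 0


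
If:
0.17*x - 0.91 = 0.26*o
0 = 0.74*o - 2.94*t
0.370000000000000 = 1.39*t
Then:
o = 1.06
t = 0.27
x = 6.97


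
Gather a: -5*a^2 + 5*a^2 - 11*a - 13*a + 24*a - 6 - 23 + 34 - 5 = 0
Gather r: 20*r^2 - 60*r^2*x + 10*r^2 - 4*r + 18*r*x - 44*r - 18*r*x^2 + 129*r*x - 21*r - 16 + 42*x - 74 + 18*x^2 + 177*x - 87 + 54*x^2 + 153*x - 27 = r^2*(30 - 60*x) + r*(-18*x^2 + 147*x - 69) + 72*x^2 + 372*x - 204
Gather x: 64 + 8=72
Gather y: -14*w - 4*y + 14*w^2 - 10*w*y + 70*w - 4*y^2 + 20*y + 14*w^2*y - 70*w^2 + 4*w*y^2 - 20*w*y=-56*w^2 + 56*w + y^2*(4*w - 4) + y*(14*w^2 - 30*w + 16)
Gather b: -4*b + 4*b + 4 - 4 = 0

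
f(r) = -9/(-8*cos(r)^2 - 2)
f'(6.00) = -0.44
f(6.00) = 0.96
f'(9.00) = -0.72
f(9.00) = 1.04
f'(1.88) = -5.56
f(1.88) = 3.28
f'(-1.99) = 4.84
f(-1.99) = 2.71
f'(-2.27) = 2.51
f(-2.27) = 1.69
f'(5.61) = -1.48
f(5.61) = 1.31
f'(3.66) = 0.96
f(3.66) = 1.12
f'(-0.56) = -1.08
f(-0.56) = 1.16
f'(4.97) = -5.59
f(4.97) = 3.57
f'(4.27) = 4.64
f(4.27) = 2.60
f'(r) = 144*sin(r)*cos(r)/(-8*cos(r)^2 - 2)^2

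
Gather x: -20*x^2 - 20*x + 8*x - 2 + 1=-20*x^2 - 12*x - 1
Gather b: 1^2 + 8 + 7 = 16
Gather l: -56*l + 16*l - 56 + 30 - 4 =-40*l - 30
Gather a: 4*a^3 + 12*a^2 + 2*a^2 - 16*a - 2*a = 4*a^3 + 14*a^2 - 18*a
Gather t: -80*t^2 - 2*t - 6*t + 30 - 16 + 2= -80*t^2 - 8*t + 16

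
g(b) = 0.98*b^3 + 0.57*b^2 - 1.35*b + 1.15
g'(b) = 2.94*b^2 + 1.14*b - 1.35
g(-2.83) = -12.68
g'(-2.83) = 18.97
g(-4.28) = -59.47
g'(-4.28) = 47.63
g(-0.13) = 1.33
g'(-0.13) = -1.45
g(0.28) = 0.84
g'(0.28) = -0.80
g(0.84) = 1.00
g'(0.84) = 1.68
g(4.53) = 97.83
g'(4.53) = 64.15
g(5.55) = 178.75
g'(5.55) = 95.54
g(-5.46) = -134.00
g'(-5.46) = 80.07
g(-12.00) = -1594.01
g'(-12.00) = 408.33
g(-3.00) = -16.13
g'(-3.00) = 21.69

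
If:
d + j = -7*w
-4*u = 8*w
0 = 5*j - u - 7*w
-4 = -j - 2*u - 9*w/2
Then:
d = -64/3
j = 8/3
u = -16/3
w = 8/3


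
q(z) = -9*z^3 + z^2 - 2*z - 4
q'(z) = -27*z^2 + 2*z - 2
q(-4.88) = 1075.50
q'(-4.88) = -654.75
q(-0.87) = 4.42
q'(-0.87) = -24.18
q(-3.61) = 439.67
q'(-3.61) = -361.09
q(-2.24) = 106.65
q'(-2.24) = -141.96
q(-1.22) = 16.27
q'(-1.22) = -44.63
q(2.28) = -110.03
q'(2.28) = -137.80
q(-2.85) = 218.16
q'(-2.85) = -227.01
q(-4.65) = 931.82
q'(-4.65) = -595.11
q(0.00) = -4.00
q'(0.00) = -2.00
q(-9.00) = 6656.00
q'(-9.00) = -2207.00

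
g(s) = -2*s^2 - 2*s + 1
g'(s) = -4*s - 2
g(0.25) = 0.38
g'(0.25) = -3.00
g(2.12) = -12.23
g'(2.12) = -10.48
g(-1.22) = 0.46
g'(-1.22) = 2.88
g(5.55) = -71.70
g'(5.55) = -24.20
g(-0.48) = 1.50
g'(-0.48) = -0.08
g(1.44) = -6.03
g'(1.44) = -7.76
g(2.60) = -17.72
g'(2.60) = -12.40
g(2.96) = -22.44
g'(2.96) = -13.84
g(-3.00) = -11.00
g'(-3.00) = 10.00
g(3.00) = -23.00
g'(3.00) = -14.00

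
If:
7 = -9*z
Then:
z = -7/9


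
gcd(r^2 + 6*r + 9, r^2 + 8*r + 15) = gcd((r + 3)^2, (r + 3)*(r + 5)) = r + 3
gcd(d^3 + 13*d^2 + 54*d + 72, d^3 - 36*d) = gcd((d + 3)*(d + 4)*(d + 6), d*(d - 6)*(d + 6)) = d + 6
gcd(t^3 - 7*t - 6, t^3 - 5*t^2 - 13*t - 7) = t + 1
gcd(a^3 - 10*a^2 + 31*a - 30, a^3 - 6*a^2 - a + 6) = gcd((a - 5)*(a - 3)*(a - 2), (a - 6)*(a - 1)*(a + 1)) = 1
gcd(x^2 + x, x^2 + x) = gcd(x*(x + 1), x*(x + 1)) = x^2 + x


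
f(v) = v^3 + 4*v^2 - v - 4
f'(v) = 3*v^2 + 8*v - 1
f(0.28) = -3.94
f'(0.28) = 1.48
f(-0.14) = -3.78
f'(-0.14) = -2.06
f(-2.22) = 6.99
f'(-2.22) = -3.97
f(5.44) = 269.92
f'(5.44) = 131.30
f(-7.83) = -230.98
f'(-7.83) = 120.29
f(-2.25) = 7.11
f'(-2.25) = -3.81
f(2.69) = 41.72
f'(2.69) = 42.23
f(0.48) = -3.45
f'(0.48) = 3.53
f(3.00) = 56.00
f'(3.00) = 50.00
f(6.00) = 350.00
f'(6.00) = 155.00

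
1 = 1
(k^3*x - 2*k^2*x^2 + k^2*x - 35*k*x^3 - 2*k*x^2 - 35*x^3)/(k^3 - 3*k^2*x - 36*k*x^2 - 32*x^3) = x*(-k^3 + 2*k^2*x - k^2 + 35*k*x^2 + 2*k*x + 35*x^2)/(-k^3 + 3*k^2*x + 36*k*x^2 + 32*x^3)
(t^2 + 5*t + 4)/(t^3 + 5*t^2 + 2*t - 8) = (t + 1)/(t^2 + t - 2)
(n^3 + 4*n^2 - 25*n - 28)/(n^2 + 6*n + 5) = (n^2 + 3*n - 28)/(n + 5)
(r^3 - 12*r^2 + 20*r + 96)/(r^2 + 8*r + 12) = (r^2 - 14*r + 48)/(r + 6)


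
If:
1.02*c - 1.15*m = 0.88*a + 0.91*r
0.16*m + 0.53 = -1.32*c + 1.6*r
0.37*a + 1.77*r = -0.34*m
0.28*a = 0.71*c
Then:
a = -0.74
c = -0.29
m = 0.22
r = 0.11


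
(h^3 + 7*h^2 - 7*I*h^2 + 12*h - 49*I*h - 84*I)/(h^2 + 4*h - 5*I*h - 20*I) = (h^2 + h*(3 - 7*I) - 21*I)/(h - 5*I)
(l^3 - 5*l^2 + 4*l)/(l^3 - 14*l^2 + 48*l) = (l^2 - 5*l + 4)/(l^2 - 14*l + 48)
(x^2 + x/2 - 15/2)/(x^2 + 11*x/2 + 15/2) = (2*x - 5)/(2*x + 5)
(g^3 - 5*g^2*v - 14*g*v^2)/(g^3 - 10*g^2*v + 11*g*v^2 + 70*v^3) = g/(g - 5*v)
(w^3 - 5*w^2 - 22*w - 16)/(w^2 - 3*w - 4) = (w^2 - 6*w - 16)/(w - 4)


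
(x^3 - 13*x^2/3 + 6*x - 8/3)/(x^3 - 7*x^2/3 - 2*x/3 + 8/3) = (x - 1)/(x + 1)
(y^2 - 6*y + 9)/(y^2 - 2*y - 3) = (y - 3)/(y + 1)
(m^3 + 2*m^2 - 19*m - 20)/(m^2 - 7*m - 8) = (m^2 + m - 20)/(m - 8)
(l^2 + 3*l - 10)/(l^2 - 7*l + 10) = (l + 5)/(l - 5)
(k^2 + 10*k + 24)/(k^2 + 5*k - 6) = (k + 4)/(k - 1)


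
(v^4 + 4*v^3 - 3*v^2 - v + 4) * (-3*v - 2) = -3*v^5 - 14*v^4 + v^3 + 9*v^2 - 10*v - 8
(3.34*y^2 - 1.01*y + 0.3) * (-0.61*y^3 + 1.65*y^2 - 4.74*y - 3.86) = -2.0374*y^5 + 6.1271*y^4 - 17.6811*y^3 - 7.61*y^2 + 2.4766*y - 1.158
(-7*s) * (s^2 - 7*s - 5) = -7*s^3 + 49*s^2 + 35*s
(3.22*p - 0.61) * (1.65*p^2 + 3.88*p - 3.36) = 5.313*p^3 + 11.4871*p^2 - 13.186*p + 2.0496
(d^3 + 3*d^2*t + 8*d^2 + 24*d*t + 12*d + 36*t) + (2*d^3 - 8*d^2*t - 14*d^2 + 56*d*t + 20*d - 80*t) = 3*d^3 - 5*d^2*t - 6*d^2 + 80*d*t + 32*d - 44*t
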